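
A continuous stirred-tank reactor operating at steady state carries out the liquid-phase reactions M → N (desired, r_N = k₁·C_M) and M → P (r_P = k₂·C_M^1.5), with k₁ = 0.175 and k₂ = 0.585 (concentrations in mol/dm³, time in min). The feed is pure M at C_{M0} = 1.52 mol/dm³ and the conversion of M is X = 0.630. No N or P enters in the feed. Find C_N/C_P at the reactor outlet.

0.399

Exit C_M = C_{M0}(1−X) = 1.52×0.370 = 0.5624 mol/dm³.
In a CSTR the entire volume is at exit conditions, so r_N = 0.175×0.5624 = 0.09842 and r_P = 0.585×0.5624^1.5 = 0.2467.
Overall selectivity = C_N/C_P = r_Nτ/(r_Pτ) = r_N/r_P = 0.399.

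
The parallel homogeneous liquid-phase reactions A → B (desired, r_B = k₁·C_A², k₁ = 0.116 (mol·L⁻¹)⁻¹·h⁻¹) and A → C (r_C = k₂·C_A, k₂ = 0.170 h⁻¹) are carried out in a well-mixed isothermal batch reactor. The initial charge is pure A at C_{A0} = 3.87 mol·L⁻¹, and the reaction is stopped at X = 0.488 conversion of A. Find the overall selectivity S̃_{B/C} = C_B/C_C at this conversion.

1.95

C_A = C_{A0}(1−X) = 1.981 mol·L⁻¹.
Along a PFR/batch, dC_C/dC_A = −r_C/(r_B+r_C) = −k₂/(k₂+k₁·C_A).
Integrating from C_{A0} to C_A: C_C = (0.170/0.116)·ln[(0.170+0.116·3.87)/(0.170+0.116·1.98)] = 1.466·ln(0.6189/0.3998) = 0.6403 mol·L⁻¹.
Then C_B = (C_{A0}−C_A) − C_C = 1.889 − 0.6403 = 1.248 mol·L⁻¹.
S̃_{B/C} = C_B/C_C = 1.248/0.6403 = 1.95.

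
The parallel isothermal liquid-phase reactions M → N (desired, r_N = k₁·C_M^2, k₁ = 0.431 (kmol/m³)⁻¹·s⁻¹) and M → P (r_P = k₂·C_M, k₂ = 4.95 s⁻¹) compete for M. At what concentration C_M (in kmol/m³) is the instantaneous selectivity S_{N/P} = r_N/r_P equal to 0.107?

S_{N/P} = (k₁/k₂)·C_M ⇒ C_M = S·k₂/k₁.
= 0.107×4.95/0.431 = 1.23 kmol/m³.

1.23 kmol/m³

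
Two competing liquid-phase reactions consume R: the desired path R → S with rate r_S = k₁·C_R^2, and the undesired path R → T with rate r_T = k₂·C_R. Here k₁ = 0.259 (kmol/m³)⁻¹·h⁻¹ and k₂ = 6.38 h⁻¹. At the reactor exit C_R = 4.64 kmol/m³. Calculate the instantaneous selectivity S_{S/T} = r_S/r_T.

S_{S/T} = r_S/r_T = (k₁·C_R^2)/(k₂·C_R) = (k₁/k₂)·C_R.
= (0.259×4.640^2) / (6.38×4.640) = 5.576/29.60 = 0.188.

0.188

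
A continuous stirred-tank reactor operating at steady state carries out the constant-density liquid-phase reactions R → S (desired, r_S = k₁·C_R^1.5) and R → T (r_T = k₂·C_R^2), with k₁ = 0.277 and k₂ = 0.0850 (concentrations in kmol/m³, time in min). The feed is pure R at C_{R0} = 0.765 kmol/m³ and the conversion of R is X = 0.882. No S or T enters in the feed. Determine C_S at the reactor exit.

Exit C_R = C_{R0}(1−X) = 0.765×0.118 = 0.09027 kmol/m³.
In a CSTR the entire volume is at exit conditions, so r_S = 0.277×0.09027^1.5 = 0.007513 and r_T = 0.0850×0.09027^2 = 6.926×10^-4.
Fraction of consumed R going to S: r_S/(r_S+r_T) = 0.9156.
C_S = 0.9156·C_{R0}·X = 0.9156×0.765×0.882 = 0.618 kmol/m³.

0.618 kmol/m³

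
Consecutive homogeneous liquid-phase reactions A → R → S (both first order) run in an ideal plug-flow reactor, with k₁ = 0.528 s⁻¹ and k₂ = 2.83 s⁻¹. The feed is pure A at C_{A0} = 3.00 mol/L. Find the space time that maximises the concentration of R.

Setting dC_R/dτ = 0 gives τ_opt = ln(k₂/k₁)/(k₂−k₁).
= ln(2.83/0.528)/(2.83−0.528) = ln(5.360)/2.302 = 1.679/2.302 = 0.729 s.

0.729 s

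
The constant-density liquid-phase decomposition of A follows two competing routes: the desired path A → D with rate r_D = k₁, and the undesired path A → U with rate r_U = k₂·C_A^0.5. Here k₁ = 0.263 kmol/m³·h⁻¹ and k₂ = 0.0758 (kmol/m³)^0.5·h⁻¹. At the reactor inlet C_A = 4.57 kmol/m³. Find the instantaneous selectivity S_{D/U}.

S_{D/U} = r_D/r_U = (k₁)/(k₂·C_A^0.5) = (k₁/k₂)·C_A^-0.5.
= (0.263) / (0.0758×4.570^0.5) = 0.2630/0.1620 = 1.62.
The undesired path is higher order in A, so low C_A (CSTR or dilute feed) favours D.

1.62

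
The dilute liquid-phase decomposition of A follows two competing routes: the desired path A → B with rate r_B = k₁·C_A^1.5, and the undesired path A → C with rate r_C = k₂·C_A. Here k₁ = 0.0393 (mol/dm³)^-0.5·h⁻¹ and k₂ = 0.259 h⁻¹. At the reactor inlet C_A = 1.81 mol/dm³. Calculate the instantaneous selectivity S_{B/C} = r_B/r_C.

0.204

S_{B/C} = r_B/r_C = (k₁·C_A^1.5)/(k₂·C_A) = (k₁/k₂)·C_A^0.5.
= (0.0393×1.810^1.5) / (0.259×1.810) = 0.09570/0.4688 = 0.204.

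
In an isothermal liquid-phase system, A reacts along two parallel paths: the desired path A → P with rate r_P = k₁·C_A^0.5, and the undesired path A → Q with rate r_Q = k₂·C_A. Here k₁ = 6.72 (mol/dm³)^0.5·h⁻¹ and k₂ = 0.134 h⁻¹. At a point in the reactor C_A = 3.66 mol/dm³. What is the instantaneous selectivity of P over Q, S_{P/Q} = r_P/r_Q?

26.2

S_{P/Q} = r_P/r_Q = (k₁·C_A^0.5)/(k₂·C_A) = (k₁/k₂)·C_A^-0.5.
= (6.72×3.660^0.5) / (0.134×3.660) = 12.86/0.4904 = 26.2.
The undesired path is higher order in A, so low C_A (CSTR or dilute feed) favours P.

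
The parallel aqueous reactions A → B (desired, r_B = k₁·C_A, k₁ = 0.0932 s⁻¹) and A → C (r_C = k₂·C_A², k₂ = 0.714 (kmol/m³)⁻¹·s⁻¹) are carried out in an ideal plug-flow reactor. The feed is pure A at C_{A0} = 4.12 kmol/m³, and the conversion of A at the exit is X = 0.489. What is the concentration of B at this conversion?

C_A = C_{A0}(1−X) = 2.105 kmol/m³.
Along a PFR/batch, dC_B/dC_A = −r_B/(r_B+r_C) = −k₁/(k₁+k₂·C_A).
Integrating from C_{A0} to C_A: C_B = (0.0932/0.714)·ln[(0.0932+0.714·4.12)/(0.0932+0.714·2.11)] = 0.1305·ln(3.035/1.596) = 0.08386 kmol/m³.

0.0839 kmol/m³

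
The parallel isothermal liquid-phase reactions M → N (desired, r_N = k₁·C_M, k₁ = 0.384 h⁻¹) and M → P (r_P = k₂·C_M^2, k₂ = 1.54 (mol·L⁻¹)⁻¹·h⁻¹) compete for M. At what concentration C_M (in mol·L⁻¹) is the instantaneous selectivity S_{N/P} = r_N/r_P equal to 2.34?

0.107 mol·L⁻¹

S_{N/P} = (k₁/k₂)·C_M⁻¹ ⇒ C_M = (S·k₂/k₁)^(-1).
= (2.34×1.54/0.384)^(-1) = (9.384)^(-1) = 0.107 mol·L⁻¹.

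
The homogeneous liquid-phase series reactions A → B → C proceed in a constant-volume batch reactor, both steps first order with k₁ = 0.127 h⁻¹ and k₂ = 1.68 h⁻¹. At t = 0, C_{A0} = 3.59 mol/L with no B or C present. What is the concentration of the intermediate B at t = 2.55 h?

0.208 mol/L

The intermediate concentration in a first-order A→B→C sequence is C_B = k₁C_{A0}(e^(−k₁t) − e^(−k₂t))/(k₂−k₁).
e^(−k₁t) = e^(−0.127×2.55) = e^(−0.3238) = 0.7234; e^(−k₂t) = e^(−4.284) = 0.01379.
C_B = 0.127×3.59/(1.68−0.127) × (0.7234−0.01379) = 0.2936×0.7096 = 0.2083 mol/L.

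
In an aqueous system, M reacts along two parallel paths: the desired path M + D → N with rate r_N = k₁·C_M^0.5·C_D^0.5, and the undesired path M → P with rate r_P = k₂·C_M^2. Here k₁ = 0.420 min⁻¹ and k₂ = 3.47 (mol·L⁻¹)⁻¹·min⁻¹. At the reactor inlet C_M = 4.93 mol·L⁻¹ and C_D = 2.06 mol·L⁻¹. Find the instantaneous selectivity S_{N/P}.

S_{N/P} = r_N/r_P = (k₁·C_M^0.5·C_D^0.5)/(k₂·C_M^2) = (k₁/k₂)·C_M^-1.5·C_D^0.5.
= (0.420×4.930^0.5×2.060^0.5) / (3.47×4.930^2) = 1.338/84.34 = 0.0159.
The undesired path is higher order in M, so low C_M (CSTR or dilute feed) favours N.

0.0159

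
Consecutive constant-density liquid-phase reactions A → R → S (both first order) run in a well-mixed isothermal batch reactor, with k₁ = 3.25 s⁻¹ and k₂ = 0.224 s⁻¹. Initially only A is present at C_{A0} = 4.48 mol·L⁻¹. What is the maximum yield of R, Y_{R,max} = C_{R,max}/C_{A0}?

For a first-order series the maximum intermediate yield is C_{R,max}/C_{A0} = (k₁/k₂)^[k₂/(k₂−k₁)].
= (3.25/0.224)^(0.224/(0.224−3.25)) = (14.51)^(-0.07403) = 0.8204.

0.820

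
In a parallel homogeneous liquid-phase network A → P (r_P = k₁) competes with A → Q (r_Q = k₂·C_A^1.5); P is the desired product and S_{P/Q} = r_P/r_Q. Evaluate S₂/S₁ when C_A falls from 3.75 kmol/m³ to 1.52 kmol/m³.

3.88

S_{P/Q} = (k₁/k₂)·C_A^-1.5, so S₂/S₁ = (C_{A,2}/C_{A,1})^-1.5.
= (1.52/3.75)^(-1.5) = (0.4053)^(-1.5) = 3.88.
Selectivity toward P rises as C_A falls — low-concentration operation is favoured.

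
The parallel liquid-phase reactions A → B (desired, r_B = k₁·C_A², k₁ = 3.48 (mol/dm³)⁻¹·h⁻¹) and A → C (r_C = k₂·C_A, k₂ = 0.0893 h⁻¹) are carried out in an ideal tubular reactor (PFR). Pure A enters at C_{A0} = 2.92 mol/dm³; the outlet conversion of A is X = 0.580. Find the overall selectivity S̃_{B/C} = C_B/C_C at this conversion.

C_A = C_{A0}(1−X) = 1.226 mol/dm³.
Along a PFR/batch, dC_C/dC_A = −r_C/(r_B+r_C) = −k₂/(k₂+k₁·C_A).
Integrating from C_{A0} to C_A: C_C = (0.0893/3.48)·ln[(0.0893+3.48·2.92)/(0.0893+3.48·1.23)] = 0.02566·ln(10.25/4.357) = 0.02195 mol/dm³.
Then C_B = (C_{A0}−C_A) − C_C = 1.694 − 0.02195 = 1.672 mol/dm³.
S̃_{B/C} = C_B/C_C = 1.672/0.02195 = 76.1.

76.1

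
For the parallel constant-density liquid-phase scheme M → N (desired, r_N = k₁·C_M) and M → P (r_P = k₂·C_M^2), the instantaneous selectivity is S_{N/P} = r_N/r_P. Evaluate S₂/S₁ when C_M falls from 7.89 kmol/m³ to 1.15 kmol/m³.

S_{N/P} = (k₁/k₂)·C_M⁻¹, so S₂/S₁ = (C_{M,2}/C_{M,1})⁻¹.
= 7.89/1.15 = 6.86.
Selectivity toward N rises as C_M falls — low-concentration operation is favoured.

6.86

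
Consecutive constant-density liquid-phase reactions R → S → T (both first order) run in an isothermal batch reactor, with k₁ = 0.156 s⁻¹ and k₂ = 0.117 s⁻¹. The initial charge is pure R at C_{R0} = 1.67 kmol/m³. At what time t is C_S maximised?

Setting dC_S/dt = 0 gives t_opt = ln(k₂/k₁)/(k₂−k₁).
= ln(0.117/0.156)/(0.117−0.156) = ln(0.7500)/-0.03900 = -0.2877/-0.03900 = 7.38 s.

7.38 s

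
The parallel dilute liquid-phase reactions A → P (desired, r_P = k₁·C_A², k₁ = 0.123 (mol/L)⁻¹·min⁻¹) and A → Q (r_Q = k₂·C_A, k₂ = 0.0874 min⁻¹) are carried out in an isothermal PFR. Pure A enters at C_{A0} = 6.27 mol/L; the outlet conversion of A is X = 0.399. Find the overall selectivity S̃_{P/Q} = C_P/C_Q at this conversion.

C_A = C_{A0}(1−X) = 3.768 mol/L.
Along a PFR/batch, dC_Q/dC_A = −r_Q/(r_P+r_Q) = −k₂/(k₂+k₁·C_A).
Integrating from C_{A0} to C_A: C_Q = (0.0874/0.123)·ln[(0.0874+0.123·6.27)/(0.0874+0.123·3.77)] = 0.7106·ln(0.8586/0.5509) = 0.3153 mol/L.
Then C_P = (C_{A0}−C_A) − C_Q = 2.502 − 0.3153 = 2.186 mol/L.
S̃_{P/Q} = C_P/C_Q = 2.186/0.3153 = 6.93.

6.93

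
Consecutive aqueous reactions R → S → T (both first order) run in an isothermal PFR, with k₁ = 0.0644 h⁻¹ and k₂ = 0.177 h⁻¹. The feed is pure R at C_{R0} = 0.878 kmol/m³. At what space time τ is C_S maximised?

8.98 h

The intermediate peaks when r₁ = r₂, i.e. k₁e^(−k₁τ) = k₂e^(−k₂τ), giving τ_opt = ln(k₂/k₁)/(k₂−k₁).
= ln(0.177/0.0644)/(0.177−0.0644) = ln(2.748)/0.1126 = 1.011/0.1126 = 8.98 h.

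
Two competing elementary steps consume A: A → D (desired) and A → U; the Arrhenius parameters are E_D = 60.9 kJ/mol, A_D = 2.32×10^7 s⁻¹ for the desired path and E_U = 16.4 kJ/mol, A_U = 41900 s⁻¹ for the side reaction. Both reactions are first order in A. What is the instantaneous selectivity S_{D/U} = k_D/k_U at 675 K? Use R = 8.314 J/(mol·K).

0.199

Since both paths have the same order in A, the concentration cancels and S_{D/U} = k_D/k_U = (A_D/A_U)·exp[(E_U−E_D)/(RT)].
(E_U−E_D)/(RT) = (16.4−60.9)×10³/(8.314×675) = -44500/5612 = -7.930.
k_D/k_U = (2.32×10^7/41900)·exp(-7.930) = 553.7 × 3.600×10^-4 = 0.199.
Since E_D > E_U, raising the temperature improves selectivity toward D.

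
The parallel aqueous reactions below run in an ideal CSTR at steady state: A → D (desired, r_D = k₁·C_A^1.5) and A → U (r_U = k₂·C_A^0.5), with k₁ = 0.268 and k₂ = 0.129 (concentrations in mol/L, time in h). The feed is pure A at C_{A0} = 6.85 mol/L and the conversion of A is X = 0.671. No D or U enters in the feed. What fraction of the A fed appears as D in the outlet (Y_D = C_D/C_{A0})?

0.553

Exit C_A = C_{A0}(1−X) = 6.85×0.329 = 2.254 mol/L.
A CSTR operates uniformly at the exit composition, giving r_D = 0.9067 and r_U = 0.1937 (each k·C_A^n at C_A = 2.254).
Fraction of consumed A going to D: r_D/(r_D+r_U) = 0.8240.
C_D = 0.8240·C_{A0}·X = 0.8240×6.85×0.671 = 3.79 mol/L; Y_D = C_D/C_{A0} = 0.553.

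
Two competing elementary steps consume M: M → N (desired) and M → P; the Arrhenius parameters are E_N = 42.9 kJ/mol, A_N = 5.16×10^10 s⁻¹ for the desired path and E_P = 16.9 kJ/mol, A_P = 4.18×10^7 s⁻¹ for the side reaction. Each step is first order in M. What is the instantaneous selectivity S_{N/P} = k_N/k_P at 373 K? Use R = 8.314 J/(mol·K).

0.282

Since both paths have the same order in M, the concentration cancels and S_{N/P} = k_N/k_P = (A_N/A_P)·exp[(E_P−E_N)/(RT)].
(E_P−E_N)/(RT) = (16.9−42.9)×10³/(8.314×373) = -26000/3101 = -8.384.
k_N/k_P = (5.16×10^10/4.18×10^7)·exp(-8.384) = 1234 × 2.285×10^-4 = 0.282.
Since E_N > E_P, raising the temperature improves selectivity toward N.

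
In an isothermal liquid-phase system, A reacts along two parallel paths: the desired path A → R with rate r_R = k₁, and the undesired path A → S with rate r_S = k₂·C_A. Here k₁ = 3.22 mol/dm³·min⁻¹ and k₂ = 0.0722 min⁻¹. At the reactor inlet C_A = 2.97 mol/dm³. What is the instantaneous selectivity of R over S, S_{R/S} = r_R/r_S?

S_{R/S} = r_R/r_S = (k₁)/(k₂·C_A) = (k₁/k₂)·C_A⁻¹.
= (3.22) / (0.0722×2.970) = 3.220/0.2144 = 15.0.
The undesired path is higher order in A, so low C_A (CSTR or dilute feed) favours R.

15.0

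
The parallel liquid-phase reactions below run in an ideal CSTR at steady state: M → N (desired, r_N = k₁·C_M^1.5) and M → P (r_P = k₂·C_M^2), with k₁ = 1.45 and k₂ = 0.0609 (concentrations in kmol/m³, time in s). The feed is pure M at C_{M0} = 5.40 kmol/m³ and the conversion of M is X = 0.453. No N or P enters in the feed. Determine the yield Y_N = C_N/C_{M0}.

Exit C_M = C_{M0}(1−X) = 5.40×0.547 = 2.954 kmol/m³.
In a CSTR the entire volume is at exit conditions, so r_N = 1.45×2.954^1.5 = 7.361 and r_P = 0.0609×2.954^2 = 0.5313.
Fraction of consumed M going to N: r_N/(r_N+r_P) = 0.9327.
C_N = 0.9327·C_{M0}·X = 0.9327×5.40×0.453 = 2.28 kmol/m³; Y_N = C_N/C_{M0} = 0.423.

0.423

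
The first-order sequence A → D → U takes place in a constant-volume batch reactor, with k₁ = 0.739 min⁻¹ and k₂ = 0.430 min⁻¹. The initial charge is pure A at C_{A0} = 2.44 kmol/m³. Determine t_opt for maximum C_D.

Setting dC_D/dt = 0 gives t_opt = ln(k₂/k₁)/(k₂−k₁).
= ln(0.430/0.739)/(0.430−0.739) = ln(0.5819)/-0.3090 = -0.5415/-0.3090 = 1.75 min.

1.75 min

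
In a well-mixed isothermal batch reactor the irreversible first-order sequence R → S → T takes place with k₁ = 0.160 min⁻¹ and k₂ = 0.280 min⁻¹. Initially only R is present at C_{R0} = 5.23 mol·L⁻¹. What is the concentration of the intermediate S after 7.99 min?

The intermediate concentration in a first-order A→B→C sequence is C_S = k₁C_{R0}(e^(−k₁t) − e^(−k₂t))/(k₂−k₁).
e^(−k₁t) = e^(−0.160×7.99) = e^(−1.278) = 0.2785; e^(−k₂t) = e^(−2.237) = 0.1068.
C_S = 0.160×5.23/(0.280−0.160) × (0.2785−0.1068) = 6.973×0.1717 = 1.197 mol·L⁻¹.

1.20 mol·L⁻¹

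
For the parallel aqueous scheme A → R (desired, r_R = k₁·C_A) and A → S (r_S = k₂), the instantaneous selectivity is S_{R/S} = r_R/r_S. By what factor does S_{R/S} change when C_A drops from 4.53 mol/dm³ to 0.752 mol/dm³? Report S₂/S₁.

S_{R/S} = (k₁/k₂)·C_A, so S₂/S₁ = (C_{A,2}/C_{A,1}).
= 0.752/4.53 = 0.166.
Selectivity toward R falls as C_A falls — high-concentration operation is favoured.

0.166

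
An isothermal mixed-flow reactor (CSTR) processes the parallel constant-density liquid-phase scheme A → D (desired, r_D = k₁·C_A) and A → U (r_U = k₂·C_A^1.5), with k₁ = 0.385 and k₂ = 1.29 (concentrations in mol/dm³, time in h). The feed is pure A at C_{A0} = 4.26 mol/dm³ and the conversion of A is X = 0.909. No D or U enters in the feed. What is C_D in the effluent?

1.25 mol/dm³

Exit C_A = C_{A0}(1−X) = 4.26×0.0910 = 0.3877 mol/dm³.
A CSTR operates uniformly at the exit composition, giving r_D = 0.1492 and r_U = 0.3114 (each k·C_A^n at C_A = 0.3877).
Fraction of consumed A going to D: r_D/(r_D+r_U) = 0.3240.
C_D = 0.3240·C_{A0}·X = 0.3240×4.26×0.909 = 1.25 mol/dm³.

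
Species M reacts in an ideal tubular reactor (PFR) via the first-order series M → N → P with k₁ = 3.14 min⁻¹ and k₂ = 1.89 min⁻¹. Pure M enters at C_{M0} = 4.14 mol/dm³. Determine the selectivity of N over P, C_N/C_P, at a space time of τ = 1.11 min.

Solving the coupled first-order balances gives C_N(τ) = [k₁/(k₂−k₁)]·C_{M0}·(e^(−k₁τ) − e^(−k₂τ)).
e^(−k₁τ) = e^(−3.14×1.11) = e^(−3.485) = 0.03064; e^(−k₂τ) = e^(−2.098) = 0.1227.
C_N = 3.14×4.14/(1.89−3.14) × (0.03064−0.1227) = (-10.40)×(-0.09207) = 0.9575 mol/dm³.
C_M = C_{M0}e^(−k₁τ) = 0.1269 mol/dm³, so C_P = C_{M0}−C_M−C_N = 3.056 mol/dm³; C_N/C_P = 0.313.

0.313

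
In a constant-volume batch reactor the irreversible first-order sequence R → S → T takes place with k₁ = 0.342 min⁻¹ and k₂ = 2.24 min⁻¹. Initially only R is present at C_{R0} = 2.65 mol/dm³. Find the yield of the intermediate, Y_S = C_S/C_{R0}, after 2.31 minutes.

0.0808

For first-order series with pure R initially, C_S(t) = k₁C_{R0}/(k₂−k₁)·(e^(−k₁t) − e^(−k₂t)).
e^(−k₁t) = e^(−0.342×2.31) = e^(−0.7900) = 0.4538; e^(−k₂t) = e^(−5.174) = 0.005660.
C_S = 0.342×2.65/(2.24−0.342) × (0.4538−0.005660) = 0.4775×0.4482 = 0.2140 mol/dm³.
Y_S = C_S/C_{R0} = 0.2140/2.65 = 0.0808.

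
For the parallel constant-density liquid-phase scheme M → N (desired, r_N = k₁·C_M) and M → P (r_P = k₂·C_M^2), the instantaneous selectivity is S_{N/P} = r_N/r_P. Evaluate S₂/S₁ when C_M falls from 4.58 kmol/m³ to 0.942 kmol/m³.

S_{N/P} = (k₁/k₂)·C_M⁻¹, so S₂/S₁ = (C_{M,2}/C_{M,1})⁻¹.
= 4.58/0.942 = 4.86.

4.86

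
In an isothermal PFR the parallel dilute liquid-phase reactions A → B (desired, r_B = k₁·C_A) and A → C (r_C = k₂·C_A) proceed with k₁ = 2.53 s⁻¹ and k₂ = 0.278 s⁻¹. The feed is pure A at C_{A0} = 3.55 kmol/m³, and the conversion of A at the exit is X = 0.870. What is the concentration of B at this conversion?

2.78 kmol/m³

C_A = C_{A0}(1−X) = 0.4615 kmol/m³.
Both paths are first order in A, so the instantaneous fraction to B is constant: dC_B/d(−C_A) = k₁/(k₁+k₂) = 0.9010.
C_B = 0.9010·(C_{A0}−C_A) = 0.9010×3.088 = 2.78 kmol/m³.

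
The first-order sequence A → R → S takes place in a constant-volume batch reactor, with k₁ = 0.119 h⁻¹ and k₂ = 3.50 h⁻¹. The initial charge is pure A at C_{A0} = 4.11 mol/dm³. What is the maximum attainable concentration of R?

Evaluating C_R at t_opt = ln(k₂/k₁)/(k₂−k₁) gives C_{R,max}/C_{A0} = (k₁/k₂)^[k₂/(k₂−k₁)].
= (0.119/3.50)^(3.50/(3.50−0.119)) = (0.03400)^(1.035) = 0.03019.
C_{R,max} = 0.03019×4.11 = 0.124 mol/dm³.

0.124 mol/dm³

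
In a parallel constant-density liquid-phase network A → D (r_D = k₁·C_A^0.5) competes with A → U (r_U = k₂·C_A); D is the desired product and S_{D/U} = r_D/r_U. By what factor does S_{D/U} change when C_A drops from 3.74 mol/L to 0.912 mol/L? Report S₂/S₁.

S_{D/U} = (k₁/k₂)·C_A^-0.5, so S₂/S₁ = (C_{A,2}/C_{A,1})^-0.5.
= (0.912/3.74)^(-0.5) = (0.2439)^(-0.5) = 2.03.
Selectivity toward D rises as C_A falls — low-concentration operation is favoured.

2.03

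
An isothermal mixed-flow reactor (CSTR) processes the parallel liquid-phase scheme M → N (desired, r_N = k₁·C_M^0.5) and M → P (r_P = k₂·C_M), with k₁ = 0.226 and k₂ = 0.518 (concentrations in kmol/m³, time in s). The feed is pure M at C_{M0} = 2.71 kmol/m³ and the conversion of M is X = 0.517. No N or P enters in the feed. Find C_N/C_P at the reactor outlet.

0.381

Exit C_M = C_{M0}(1−X) = 2.71×0.483 = 1.309 kmol/m³.
In a CSTR the entire volume is at exit conditions, so r_N = 0.226×1.309^0.5 = 0.2586 and r_P = 0.518×1.309 = 0.6780.
Overall selectivity = C_N/C_P = r_Nτ/(r_Pτ) = r_N/r_P = 0.381.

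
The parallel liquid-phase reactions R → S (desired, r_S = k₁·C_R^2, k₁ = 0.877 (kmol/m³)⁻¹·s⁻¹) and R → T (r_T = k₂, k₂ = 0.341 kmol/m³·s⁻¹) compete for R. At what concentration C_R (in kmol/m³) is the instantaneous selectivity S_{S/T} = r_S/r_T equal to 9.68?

S_{S/T} = (k₁/k₂)·C_R^2 ⇒ C_R = (S·k₂/k₁)^(0.5).
= (9.68×0.341/0.877)^(0.5) = (3.764)^(0.5) = 1.94 kmol/m³.

1.94 kmol/m³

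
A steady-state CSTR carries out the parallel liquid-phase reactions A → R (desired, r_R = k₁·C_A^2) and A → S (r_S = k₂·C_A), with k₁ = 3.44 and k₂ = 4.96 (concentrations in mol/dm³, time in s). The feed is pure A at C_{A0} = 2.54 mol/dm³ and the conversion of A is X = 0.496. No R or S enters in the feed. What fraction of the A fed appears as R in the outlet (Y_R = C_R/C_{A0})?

Exit C_A = C_{A0}(1−X) = 2.54×0.504 = 1.280 mol/dm³.
In a CSTR the entire volume is at exit conditions, so r_R = 3.44×1.280^2 = 5.638 and r_S = 4.96×1.280 = 6.350.
Fraction of consumed A going to R: r_R/(r_R+r_S) = 0.4703.
C_R = 0.4703·C_{A0}·X = 0.4703×2.54×0.496 = 0.592 mol/dm³; Y_R = C_R/C_{A0} = 0.233.

0.233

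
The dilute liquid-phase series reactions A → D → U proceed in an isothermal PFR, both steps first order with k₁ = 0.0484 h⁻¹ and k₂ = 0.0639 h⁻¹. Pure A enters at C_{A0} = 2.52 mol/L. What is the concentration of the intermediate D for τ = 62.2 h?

Solving the coupled first-order balances gives C_D(τ) = [k₁/(k₂−k₁)]·C_{A0}·(e^(−k₁τ) − e^(−k₂τ)).
e^(−k₁τ) = e^(−0.0484×62.2) = e^(−3.010) = 0.04927; e^(−k₂τ) = e^(−3.975) = 0.01879.
C_D = 0.0484×2.52/(0.0639−0.0484) × (0.04927−0.01879) = 7.869×0.03048 = 0.2399 mol/L.

0.240 mol/L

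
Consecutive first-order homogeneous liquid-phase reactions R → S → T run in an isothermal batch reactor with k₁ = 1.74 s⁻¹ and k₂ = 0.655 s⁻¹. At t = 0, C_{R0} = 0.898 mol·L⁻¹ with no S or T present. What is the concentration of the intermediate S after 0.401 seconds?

0.391 mol·L⁻¹

The intermediate concentration in a first-order A→B→C sequence is C_S = k₁C_{R0}(e^(−k₁t) − e^(−k₂t))/(k₂−k₁).
e^(−k₁t) = e^(−1.74×0.401) = e^(−0.6977) = 0.4977; e^(−k₂t) = e^(−0.2627) = 0.7690.
C_S = 1.74×0.898/(0.655−1.74) × (0.4977−0.7690) = (-1.440)×(-0.2713) = 0.3907 mol·L⁻¹.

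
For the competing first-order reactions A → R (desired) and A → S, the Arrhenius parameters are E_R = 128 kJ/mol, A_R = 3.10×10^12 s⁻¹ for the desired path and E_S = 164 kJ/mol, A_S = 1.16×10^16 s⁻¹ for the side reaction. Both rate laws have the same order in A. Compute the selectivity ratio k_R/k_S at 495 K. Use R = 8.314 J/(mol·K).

With equal orders, S_{R/S} = k_R/k_S = (A_R/A_S)·exp[(E_S−E_R)/(RT)].
(E_S−E_R)/(RT) = (164−128)×10³/(8.314×495) = 36000/4115 = 8.748.
k_R/k_S = (3.10×10^12/1.16×10^16)·exp(8.748) = 2.672×10^-4 × 6295 = 1.68.
Since E_R < E_S, lowering the temperature improves selectivity toward R.

1.68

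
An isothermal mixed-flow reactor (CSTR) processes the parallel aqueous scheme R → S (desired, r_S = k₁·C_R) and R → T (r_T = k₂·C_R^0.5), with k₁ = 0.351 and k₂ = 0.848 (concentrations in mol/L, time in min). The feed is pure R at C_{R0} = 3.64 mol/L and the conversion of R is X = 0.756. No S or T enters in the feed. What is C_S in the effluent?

0.772 mol/L

Exit C_R = C_{R0}(1−X) = 3.64×0.244 = 0.8882 mol/L.
Rates in a CSTR are evaluated at the outlet concentration: r_S = 0.351×0.8882 = 0.3117, r_T = 0.848×0.8882^0.5 = 0.7992.
Fraction of consumed R going to S: r_S/(r_S+r_T) = 0.2806.
C_S = 0.2806·C_{R0}·X = 0.2806×3.64×0.756 = 0.772 mol/L.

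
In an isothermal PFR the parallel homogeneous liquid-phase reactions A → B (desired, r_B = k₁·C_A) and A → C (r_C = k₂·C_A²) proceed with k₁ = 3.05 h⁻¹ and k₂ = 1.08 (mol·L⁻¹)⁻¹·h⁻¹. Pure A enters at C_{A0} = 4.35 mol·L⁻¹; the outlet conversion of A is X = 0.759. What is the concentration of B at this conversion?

C_A = C_{A0}(1−X) = 1.048 mol·L⁻¹.
Along a PFR/batch, dC_B/dC_A = −r_B/(r_B+r_C) = −k₁/(k₁+k₂·C_A).
Integrating from C_{A0} to C_A: C_B = (3.05/1.08)·ln[(3.05+1.08·4.35)/(3.05+1.08·1.05)] = 2.824·ln(7.748/4.182) = 1.741 mol·L⁻¹.

1.74 mol·L⁻¹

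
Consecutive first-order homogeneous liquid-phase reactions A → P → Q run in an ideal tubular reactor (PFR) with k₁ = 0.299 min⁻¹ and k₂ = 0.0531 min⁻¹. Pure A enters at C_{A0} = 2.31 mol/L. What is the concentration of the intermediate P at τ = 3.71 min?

1.38 mol/L

The intermediate concentration in a first-order A→B→C sequence is C_P = k₁C_{A0}(e^(−k₁τ) − e^(−k₂τ))/(k₂−k₁).
e^(−k₁τ) = e^(−0.299×3.71) = e^(−1.109) = 0.3298; e^(−k₂τ) = e^(−0.1970) = 0.8212.
C_P = 0.299×2.31/(0.0531−0.299) × (0.3298−0.8212) = (-2.809)×(-0.4914) = 1.380 mol/L.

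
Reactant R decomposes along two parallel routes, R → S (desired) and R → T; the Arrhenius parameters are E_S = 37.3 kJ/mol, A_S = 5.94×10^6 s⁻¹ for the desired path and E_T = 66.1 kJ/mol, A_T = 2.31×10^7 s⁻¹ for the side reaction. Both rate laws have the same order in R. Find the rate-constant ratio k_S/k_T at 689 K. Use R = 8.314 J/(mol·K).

Since both paths have the same order in R, the concentration cancels and S_{S/T} = k_S/k_T = (A_S/A_T)·exp[(E_T−E_S)/(RT)].
(E_T−E_S)/(RT) = (66.1−37.3)×10³/(8.314×689) = 28800/5728 = 5.028.
k_S/k_T = (5.94×10^6/2.31×10^7)·exp(5.028) = 0.2571 × 152.6 = 39.2.
Since E_S < E_T, lowering the temperature improves selectivity toward S.

39.2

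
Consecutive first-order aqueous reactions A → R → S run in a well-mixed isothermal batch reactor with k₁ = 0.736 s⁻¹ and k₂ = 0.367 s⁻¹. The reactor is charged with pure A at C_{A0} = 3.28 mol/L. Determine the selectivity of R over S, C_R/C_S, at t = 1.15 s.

3.81

The intermediate concentration in a first-order A→B→C sequence is C_R = k₁C_{A0}(e^(−k₁t) − e^(−k₂t))/(k₂−k₁).
e^(−k₁t) = e^(−0.736×1.15) = e^(−0.8464) = 0.4290; e^(−k₂t) = e^(−0.4220) = 0.6557.
C_R = 0.736×3.28/(0.367−0.736) × (0.4290−0.6557) = (-6.542)×(-0.2267) = 1.483 mol/L.
C_A = C_{A0}e^(−k₁t) = 1.407 mol/L, so C_S = C_{A0}−C_A−C_R = 0.3896 mol/L; C_R/C_S = 3.81.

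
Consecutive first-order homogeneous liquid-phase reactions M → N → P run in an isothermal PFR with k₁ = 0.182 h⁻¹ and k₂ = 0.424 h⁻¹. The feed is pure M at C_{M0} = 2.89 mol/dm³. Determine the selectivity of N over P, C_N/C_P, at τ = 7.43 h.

0.280

For first-order series with pure M initially, C_N(τ) = k₁C_{M0}/(k₂−k₁)·(e^(−k₁τ) − e^(−k₂τ)).
e^(−k₁τ) = e^(−0.182×7.43) = e^(−1.352) = 0.2587; e^(−k₂τ) = e^(−3.150) = 0.04284.
C_N = 0.182×2.89/(0.424−0.182) × (0.2587−0.04284) = 2.173×0.2158 = 0.4691 mol/dm³.
C_M = C_{M0}e^(−k₁τ) = 0.7475 mol/dm³, so C_P = C_{M0}−C_M−C_N = 1.673 mol/dm³; C_N/C_P = 0.280.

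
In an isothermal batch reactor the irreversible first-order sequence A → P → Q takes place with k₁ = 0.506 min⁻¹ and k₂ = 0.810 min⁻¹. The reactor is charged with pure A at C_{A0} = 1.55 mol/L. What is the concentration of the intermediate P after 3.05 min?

For first-order series with pure A initially, C_P(t) = k₁C_{A0}/(k₂−k₁)·(e^(−k₁t) − e^(−k₂t)).
e^(−k₁t) = e^(−0.506×3.05) = e^(−1.543) = 0.2137; e^(−k₂t) = e^(−2.470) = 0.08454.
C_P = 0.506×1.55/(0.810−0.506) × (0.2137−0.08454) = 2.580×0.1291 = 0.3332 mol/L.

0.333 mol/L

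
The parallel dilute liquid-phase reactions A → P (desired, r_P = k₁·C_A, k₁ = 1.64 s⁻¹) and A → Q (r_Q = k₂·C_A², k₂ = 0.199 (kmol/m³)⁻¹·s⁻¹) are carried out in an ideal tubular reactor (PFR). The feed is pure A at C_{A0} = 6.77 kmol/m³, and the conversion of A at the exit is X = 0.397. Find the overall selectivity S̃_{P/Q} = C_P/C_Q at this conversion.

C_A = C_{A0}(1−X) = 4.082 kmol/m³.
Along a PFR/batch, dC_P/dC_A = −r_P/(r_P+r_Q) = −k₁/(k₁+k₂·C_A).
Integrating from C_{A0} to C_A: C_P = (1.64/0.199)·ln[(1.64+0.199·6.77)/(1.64+0.199·4.08)] = 8.241·ln(2.987/2.452) = 1.626 kmol/m³.
C_Q = (C_{A0}−C_A)−C_P = 1.062 kmol/m³; S̃_{P/Q} = 1.626/1.062 = 1.53.

1.53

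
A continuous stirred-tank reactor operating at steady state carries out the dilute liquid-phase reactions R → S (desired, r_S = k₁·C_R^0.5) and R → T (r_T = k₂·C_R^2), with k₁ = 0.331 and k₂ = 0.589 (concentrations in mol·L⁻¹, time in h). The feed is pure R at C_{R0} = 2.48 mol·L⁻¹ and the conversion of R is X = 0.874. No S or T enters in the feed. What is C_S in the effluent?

Exit C_R = C_{R0}(1−X) = 2.48×0.126 = 0.3125 mol·L⁻¹.
In a CSTR the entire volume is at exit conditions, so r_S = 0.331×0.3125^0.5 = 0.1850 and r_T = 0.589×0.3125^2 = 0.05751.
Fraction of consumed R going to S: r_S/(r_S+r_T) = 0.7629.
C_S = 0.7629·C_{R0}·X = 0.7629×2.48×0.874 = 1.65 mol·L⁻¹.

1.65 mol·L⁻¹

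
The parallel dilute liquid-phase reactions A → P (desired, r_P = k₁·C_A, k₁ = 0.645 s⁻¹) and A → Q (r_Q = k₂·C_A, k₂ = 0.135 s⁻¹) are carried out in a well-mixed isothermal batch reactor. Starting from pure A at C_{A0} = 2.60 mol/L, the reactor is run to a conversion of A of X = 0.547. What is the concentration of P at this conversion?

1.18 mol/L

C_A = C_{A0}(1−X) = 1.178 mol/L.
Both paths are first order in A, so the instantaneous fraction to P is constant: dC_P/d(−C_A) = k₁/(k₁+k₂) = 0.8269.
C_P = 0.8269·(C_{A0}−C_A) = 0.8269×1.422 = 1.18 mol/L.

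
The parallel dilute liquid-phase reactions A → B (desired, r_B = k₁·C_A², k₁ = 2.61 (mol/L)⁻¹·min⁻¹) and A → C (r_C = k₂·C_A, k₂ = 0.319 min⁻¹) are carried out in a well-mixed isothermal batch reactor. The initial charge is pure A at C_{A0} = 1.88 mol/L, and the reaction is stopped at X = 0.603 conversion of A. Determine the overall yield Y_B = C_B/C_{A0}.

C_A = C_{A0}(1−X) = 0.7464 mol/L.
Along a PFR/batch, dC_C/dC_A = −r_C/(r_B+r_C) = −k₂/(k₂+k₁·C_A).
Integrating from C_{A0} to C_A: C_C = (0.319/2.61)·ln[(0.319+2.61·1.88)/(0.319+2.61·0.746)] = 0.1222·ln(5.226/2.267) = 0.1021 mol/L.
Then C_B = (C_{A0}−C_A) − C_C = 1.134 − 0.1021 = 1.032 mol/L.
Y_B = C_B/C_{A0} = 1.032/1.88 = 0.549.

0.549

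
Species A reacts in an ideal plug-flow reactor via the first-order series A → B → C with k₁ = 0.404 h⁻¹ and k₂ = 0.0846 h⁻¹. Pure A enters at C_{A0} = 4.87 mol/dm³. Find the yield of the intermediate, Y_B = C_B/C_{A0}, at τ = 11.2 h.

0.477

For first-order series with pure A initially, C_B(τ) = k₁C_{A0}/(k₂−k₁)·(e^(−k₁τ) − e^(−k₂τ)).
e^(−k₁τ) = e^(−0.404×11.2) = e^(−4.525) = 0.01084; e^(−k₂τ) = e^(−0.9475) = 0.3877.
C_B = 0.404×4.87/(0.0846−0.404) × (0.01084−0.3877) = (-6.160)×(-0.3769) = 2.321 mol/dm³.
Y_B = C_B/C_{A0} = 2.321/4.87 = 0.477.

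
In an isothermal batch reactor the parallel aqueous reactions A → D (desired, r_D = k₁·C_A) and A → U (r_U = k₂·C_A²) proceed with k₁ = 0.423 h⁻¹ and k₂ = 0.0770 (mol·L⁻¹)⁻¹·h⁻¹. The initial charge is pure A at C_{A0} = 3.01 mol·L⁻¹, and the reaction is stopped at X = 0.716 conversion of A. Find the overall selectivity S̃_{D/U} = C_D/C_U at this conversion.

C_A = C_{A0}(1−X) = 0.8548 mol·L⁻¹.
Along a PFR/batch, dC_D/dC_A = −r_D/(r_D+r_U) = −k₁/(k₁+k₂·C_A).
Integrating from C_{A0} to C_A: C_D = (0.423/0.0770)·ln[(0.423+0.0770·3.01)/(0.423+0.0770·0.855)] = 5.494·ln(0.6548/0.4888) = 1.606 mol·L⁻¹.
C_U = (C_{A0}−C_A)−C_D = 0.5495 mol·L⁻¹; S̃_{D/U} = 1.606/0.5495 = 2.92.

2.92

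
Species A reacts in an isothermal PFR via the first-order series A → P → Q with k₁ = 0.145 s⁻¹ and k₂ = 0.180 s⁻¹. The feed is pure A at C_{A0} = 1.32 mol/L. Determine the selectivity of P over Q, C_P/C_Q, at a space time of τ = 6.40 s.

The intermediate concentration in a first-order A→B→C sequence is C_P = k₁C_{A0}(e^(−k₁τ) − e^(−k₂τ))/(k₂−k₁).
e^(−k₁τ) = e^(−0.145×6.40) = e^(−0.9280) = 0.3953; e^(−k₂τ) = e^(−1.152) = 0.3160.
C_P = 0.145×1.32/(0.180−0.145) × (0.3953−0.3160) = 5.469×0.07934 = 0.4339 mol/L.
C_A = C_{A0}e^(−k₁τ) = 0.5219 mol/L, so C_Q = C_{A0}−C_A−C_P = 0.3643 mol/L; C_P/C_Q = 1.19.

1.19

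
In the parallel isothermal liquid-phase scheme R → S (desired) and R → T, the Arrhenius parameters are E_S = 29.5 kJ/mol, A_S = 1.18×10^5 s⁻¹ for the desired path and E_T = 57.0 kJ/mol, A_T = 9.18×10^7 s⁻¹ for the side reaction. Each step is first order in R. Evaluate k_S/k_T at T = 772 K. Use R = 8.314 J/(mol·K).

k_S/k_T = (A_S/A_T)·exp[−(E_S−E_T)/(RT)] = (A_S/A_T)·exp[(E_T−E_S)/(RT)].
(E_T−E_S)/(RT) = (57.0−29.5)×10³/(8.314×772) = 27500/6418 = 4.285.
k_S/k_T = (1.18×10^5/9.18×10^7)·exp(4.285) = 0.001285 × 72.57 = 0.0933.

0.0933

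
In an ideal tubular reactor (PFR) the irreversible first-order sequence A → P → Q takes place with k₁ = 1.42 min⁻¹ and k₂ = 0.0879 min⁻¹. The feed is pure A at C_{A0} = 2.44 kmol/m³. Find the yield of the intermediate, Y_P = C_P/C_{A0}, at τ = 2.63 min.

0.821

Solving the coupled first-order balances gives C_P(τ) = [k₁/(k₂−k₁)]·C_{A0}·(e^(−k₁τ) − e^(−k₂τ)).
e^(−k₁τ) = e^(−1.42×2.63) = e^(−3.735) = 0.02388; e^(−k₂τ) = e^(−0.2312) = 0.7936.
C_P = 1.42×2.44/(0.0879−1.42) × (0.02388−0.7936) = (-2.601)×(-0.7697) = 2.002 kmol/m³.
Y_P = C_P/C_{A0} = 2.002/2.44 = 0.821.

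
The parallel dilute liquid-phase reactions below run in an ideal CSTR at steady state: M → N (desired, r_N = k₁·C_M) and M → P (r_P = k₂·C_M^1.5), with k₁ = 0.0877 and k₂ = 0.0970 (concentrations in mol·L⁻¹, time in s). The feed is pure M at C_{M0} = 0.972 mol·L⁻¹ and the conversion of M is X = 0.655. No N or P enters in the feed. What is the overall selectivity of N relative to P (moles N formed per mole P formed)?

1.56

Exit C_M = C_{M0}(1−X) = 0.972×0.345 = 0.3353 mol·L⁻¹.
Rates in a CSTR are evaluated at the outlet concentration: r_N = 0.0877×0.3353 = 0.02941, r_P = 0.0970×0.3353^1.5 = 0.01884.
Overall selectivity = C_N/C_P = r_Nτ/(r_Pτ) = r_N/r_P = 1.56.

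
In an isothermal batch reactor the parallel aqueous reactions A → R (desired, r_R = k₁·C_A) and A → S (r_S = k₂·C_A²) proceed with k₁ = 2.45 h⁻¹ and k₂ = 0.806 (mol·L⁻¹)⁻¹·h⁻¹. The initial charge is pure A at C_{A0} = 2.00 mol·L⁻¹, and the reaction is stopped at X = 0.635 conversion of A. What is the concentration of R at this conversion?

C_A = C_{A0}(1−X) = 0.7300 mol·L⁻¹.
Along a PFR/batch, dC_R/dC_A = −r_R/(r_R+r_S) = −k₁/(k₁+k₂·C_A).
Integrating from C_{A0} to C_A: C_R = (2.45/0.806)·ln[(2.45+0.806·2.00)/(2.45+0.806·0.730)] = 3.040·ln(4.062/3.038) = 0.8826 mol·L⁻¹.

0.883 mol·L⁻¹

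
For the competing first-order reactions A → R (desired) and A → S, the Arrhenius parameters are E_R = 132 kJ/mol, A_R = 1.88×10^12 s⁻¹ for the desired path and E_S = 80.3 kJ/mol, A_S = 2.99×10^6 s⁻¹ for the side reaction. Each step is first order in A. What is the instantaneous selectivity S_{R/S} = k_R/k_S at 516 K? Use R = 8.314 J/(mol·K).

3.67

With equal orders, S_{R/S} = k_R/k_S = (A_R/A_S)·exp[(E_S−E_R)/(RT)].
(E_S−E_R)/(RT) = (80.3−132)×10³/(8.314×516) = -51700/4290 = -12.05.
k_R/k_S = (1.88×10^12/2.99×10^6)·exp(-12.05) = 6.288×10^5 × 5.837×10^-6 = 3.67.
Since E_R > E_S, raising the temperature improves selectivity toward R.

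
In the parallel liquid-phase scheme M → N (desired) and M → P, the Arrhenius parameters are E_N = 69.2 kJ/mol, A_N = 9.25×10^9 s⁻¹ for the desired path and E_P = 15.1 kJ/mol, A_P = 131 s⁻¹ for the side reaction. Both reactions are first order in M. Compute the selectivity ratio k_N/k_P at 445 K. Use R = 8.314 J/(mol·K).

31.5

k_N/k_P = (A_N/A_P)·exp[−(E_N−E_P)/(RT)] = (A_N/A_P)·exp[(E_P−E_N)/(RT)].
(E_P−E_N)/(RT) = (15.1−69.2)×10³/(8.314×445) = -54100/3700 = -14.62.
k_N/k_P = (9.25×10^9/131)·exp(-14.62) = 7.061×10^7 × 4.461×10^-7 = 31.5.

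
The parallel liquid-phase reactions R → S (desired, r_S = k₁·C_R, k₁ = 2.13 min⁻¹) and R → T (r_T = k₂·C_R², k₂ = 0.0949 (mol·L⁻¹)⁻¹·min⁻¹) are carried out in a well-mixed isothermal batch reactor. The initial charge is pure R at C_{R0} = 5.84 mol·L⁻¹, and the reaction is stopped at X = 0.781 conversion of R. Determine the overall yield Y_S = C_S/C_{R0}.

C_R = C_{R0}(1−X) = 1.279 mol·L⁻¹.
Along a PFR/batch, dC_S/dC_R = −r_S/(r_S+r_T) = −k₁/(k₁+k₂·C_R).
Integrating from C_{R0} to C_R: C_S = (2.13/0.0949)·ln[(2.13+0.0949·5.84)/(2.13+0.0949·1.28)] = 22.44·ln(2.684/2.251) = 3.947 mol·L⁻¹.
Y_S = C_S/C_{R0} = 3.947/5.84 = 0.676.

0.676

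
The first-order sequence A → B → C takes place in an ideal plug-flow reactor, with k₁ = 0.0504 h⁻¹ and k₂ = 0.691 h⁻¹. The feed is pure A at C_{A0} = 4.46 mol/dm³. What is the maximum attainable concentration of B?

0.265 mol/dm³

Evaluating C_B at τ_opt = ln(k₂/k₁)/(k₂−k₁) gives C_{B,max}/C_{A0} = (k₁/k₂)^[k₂/(k₂−k₁)].
= (0.0504/0.691)^(0.691/(0.691−0.0504)) = (0.07294)^(1.079) = 0.05936.
C_{B,max} = 0.05936×4.46 = 0.265 mol/dm³.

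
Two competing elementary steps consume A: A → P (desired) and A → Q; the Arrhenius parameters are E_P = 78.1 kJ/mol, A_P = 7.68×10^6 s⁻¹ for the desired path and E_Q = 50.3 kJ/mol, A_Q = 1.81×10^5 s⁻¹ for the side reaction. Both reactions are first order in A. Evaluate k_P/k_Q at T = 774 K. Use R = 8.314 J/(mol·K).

k_P/k_Q = (A_P/A_Q)·exp[−(E_P−E_Q)/(RT)] = (A_P/A_Q)·exp[(E_Q−E_P)/(RT)].
(E_Q−E_P)/(RT) = (50.3−78.1)×10³/(8.314×774) = -27800/6435 = -4.320.
k_P/k_Q = (7.68×10^6/1.81×10^5)·exp(-4.320) = 42.43 × 0.01330 = 0.564.
Since E_P > E_Q, raising the temperature improves selectivity toward P.

0.564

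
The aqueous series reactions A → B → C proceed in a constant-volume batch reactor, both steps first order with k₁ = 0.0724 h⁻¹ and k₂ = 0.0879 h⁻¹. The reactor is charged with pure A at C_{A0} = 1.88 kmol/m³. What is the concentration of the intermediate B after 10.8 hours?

The intermediate concentration in a first-order A→B→C sequence is C_B = k₁C_{A0}(e^(−k₁t) − e^(−k₂t))/(k₂−k₁).
e^(−k₁t) = e^(−0.0724×10.8) = e^(−0.7819) = 0.4575; e^(−k₂t) = e^(−0.9493) = 0.3870.
C_B = 0.0724×1.88/(0.0879−0.0724) × (0.4575−0.3870) = 8.781×0.07052 = 0.6193 kmol/m³.

0.619 kmol/m³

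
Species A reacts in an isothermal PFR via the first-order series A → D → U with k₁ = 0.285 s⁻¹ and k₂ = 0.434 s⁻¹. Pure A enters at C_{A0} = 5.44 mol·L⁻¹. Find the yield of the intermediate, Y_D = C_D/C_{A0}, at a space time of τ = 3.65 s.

For first-order series with pure A initially, C_D(τ) = k₁C_{A0}/(k₂−k₁)·(e^(−k₁τ) − e^(−k₂τ)).
e^(−k₁τ) = e^(−0.285×3.65) = e^(−1.040) = 0.3534; e^(−k₂τ) = e^(−1.584) = 0.2051.
C_D = 0.285×5.44/(0.434−0.285) × (0.3534−0.2051) = 10.41×0.1482 = 1.542 mol·L⁻¹.
Y_D = C_D/C_{A0} = 1.542/5.44 = 0.284.

0.284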